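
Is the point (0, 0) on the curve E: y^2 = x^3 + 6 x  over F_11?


Check whether y^2 = x^3 + 6 x + 0 (mod 11) for (x, y) = (0, 0).
LHS: y^2 = 0^2 mod 11 = 0
RHS: x^3 + 6 x + 0 = 0^3 + 6*0 + 0 mod 11 = 0
LHS = RHS

Yes, on the curve


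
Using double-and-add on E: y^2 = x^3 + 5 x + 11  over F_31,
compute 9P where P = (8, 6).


k = 9 = 1001_2 (binary, LSB first: 1001)
Double-and-add from P = (8, 6):
  bit 0 = 1: acc = O + (8, 6) = (8, 6)
  bit 1 = 0: acc unchanged = (8, 6)
  bit 2 = 0: acc unchanged = (8, 6)
  bit 3 = 1: acc = (8, 6) + (6, 3) = (27, 12)

9P = (27, 12)


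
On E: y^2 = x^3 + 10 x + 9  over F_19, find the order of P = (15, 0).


Compute successive multiples of P until we hit O:
  1P = (15, 0)
  2P = O

ord(P) = 2


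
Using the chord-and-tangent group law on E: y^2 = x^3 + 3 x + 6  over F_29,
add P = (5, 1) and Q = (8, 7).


P != Q, so use the chord formula.
s = (y2 - y1) / (x2 - x1) = (6) / (3) mod 29 = 2
x3 = s^2 - x1 - x2 mod 29 = 2^2 - 5 - 8 = 20
y3 = s (x1 - x3) - y1 mod 29 = 2 * (5 - 20) - 1 = 27

P + Q = (20, 27)


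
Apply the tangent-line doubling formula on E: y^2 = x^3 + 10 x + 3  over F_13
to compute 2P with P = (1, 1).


Doubling: s = (3 x1^2 + a) / (2 y1)
s = (3*1^2 + 10) / (2*1) mod 13 = 0
x3 = s^2 - 2 x1 mod 13 = 0^2 - 2*1 = 11
y3 = s (x1 - x3) - y1 mod 13 = 0 * (1 - 11) - 1 = 12

2P = (11, 12)


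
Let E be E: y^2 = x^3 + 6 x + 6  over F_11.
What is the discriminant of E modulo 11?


4 a^3 + 27 b^2 = 4*6^3 + 27*6^2 = 864 + 972 = 1836
Delta = -16 * (1836) = -29376
Delta mod 11 = 5

Delta = 5 (mod 11)


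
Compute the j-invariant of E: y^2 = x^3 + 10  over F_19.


Delta = -16(4 a^3 + 27 b^2) mod 19 = 6
-1728 * (4 a)^3 = -1728 * (4*0)^3 mod 19 = 0
j = 0 * 6^(-1) mod 19 = 0

j = 0 (mod 19)


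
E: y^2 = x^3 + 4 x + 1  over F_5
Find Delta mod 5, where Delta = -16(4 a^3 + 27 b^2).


4 a^3 + 27 b^2 = 4*4^3 + 27*1^2 = 256 + 27 = 283
Delta = -16 * (283) = -4528
Delta mod 5 = 2

Delta = 2 (mod 5)


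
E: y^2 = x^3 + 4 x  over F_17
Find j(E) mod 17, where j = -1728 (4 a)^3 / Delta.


Delta = -16(4 a^3 + 27 b^2) mod 17 = 1
-1728 * (4 a)^3 = -1728 * (4*4)^3 mod 17 = 11
j = 11 * 1^(-1) mod 17 = 11

j = 11 (mod 17)


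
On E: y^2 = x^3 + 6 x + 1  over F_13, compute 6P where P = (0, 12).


k = 6 = 110_2 (binary, LSB first: 011)
Double-and-add from P = (0, 12):
  bit 0 = 0: acc unchanged = O
  bit 1 = 1: acc = O + (9, 2) = (9, 2)
  bit 2 = 1: acc = (9, 2) + (5, 0) = (9, 11)

6P = (9, 11)


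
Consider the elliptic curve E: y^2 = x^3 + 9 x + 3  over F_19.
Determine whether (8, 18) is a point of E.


Check whether y^2 = x^3 + 9 x + 3 (mod 19) for (x, y) = (8, 18).
LHS: y^2 = 18^2 mod 19 = 1
RHS: x^3 + 9 x + 3 = 8^3 + 9*8 + 3 mod 19 = 17
LHS != RHS

No, not on the curve


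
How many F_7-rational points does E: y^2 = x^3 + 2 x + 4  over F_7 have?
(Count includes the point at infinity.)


For each x in F_7, count y with y^2 = x^3 + 2 x + 4 mod 7:
  x = 0: RHS = 4, y in [2, 5]  -> 2 point(s)
  x = 1: RHS = 0, y in [0]  -> 1 point(s)
  x = 2: RHS = 2, y in [3, 4]  -> 2 point(s)
  x = 3: RHS = 2, y in [3, 4]  -> 2 point(s)
  x = 6: RHS = 1, y in [1, 6]  -> 2 point(s)
Affine points: 9. Add the point at infinity: total = 10.

#E(F_7) = 10


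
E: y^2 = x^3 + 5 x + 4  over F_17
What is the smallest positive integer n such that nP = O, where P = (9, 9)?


Compute successive multiples of P until we hit O:
  1P = (9, 9)
  2P = (14, 9)
  3P = (11, 8)
  4P = (10, 0)
  5P = (11, 9)
  6P = (14, 8)
  7P = (9, 8)
  8P = O

ord(P) = 8


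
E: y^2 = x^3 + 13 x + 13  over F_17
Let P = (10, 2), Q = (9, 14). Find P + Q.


P != Q, so use the chord formula.
s = (y2 - y1) / (x2 - x1) = (12) / (16) mod 17 = 5
x3 = s^2 - x1 - x2 mod 17 = 5^2 - 10 - 9 = 6
y3 = s (x1 - x3) - y1 mod 17 = 5 * (10 - 6) - 2 = 1

P + Q = (6, 1)


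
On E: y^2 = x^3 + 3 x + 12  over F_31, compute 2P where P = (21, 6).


Doubling: s = (3 x1^2 + a) / (2 y1)
s = (3*21^2 + 3) / (2*6) mod 31 = 2
x3 = s^2 - 2 x1 mod 31 = 2^2 - 2*21 = 24
y3 = s (x1 - x3) - y1 mod 31 = 2 * (21 - 24) - 6 = 19

2P = (24, 19)


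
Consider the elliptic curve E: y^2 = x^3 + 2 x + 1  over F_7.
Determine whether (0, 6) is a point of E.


Check whether y^2 = x^3 + 2 x + 1 (mod 7) for (x, y) = (0, 6).
LHS: y^2 = 6^2 mod 7 = 1
RHS: x^3 + 2 x + 1 = 0^3 + 2*0 + 1 mod 7 = 1
LHS = RHS

Yes, on the curve


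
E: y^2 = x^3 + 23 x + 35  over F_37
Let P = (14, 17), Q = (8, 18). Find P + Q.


P != Q, so use the chord formula.
s = (y2 - y1) / (x2 - x1) = (1) / (31) mod 37 = 6
x3 = s^2 - x1 - x2 mod 37 = 6^2 - 14 - 8 = 14
y3 = s (x1 - x3) - y1 mod 37 = 6 * (14 - 14) - 17 = 20

P + Q = (14, 20)


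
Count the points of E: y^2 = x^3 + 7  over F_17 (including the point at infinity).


For each x in F_17, count y with y^2 = x^3 + 0 x + 7 mod 17:
  x = 1: RHS = 8, y in [5, 12]  -> 2 point(s)
  x = 2: RHS = 15, y in [7, 10]  -> 2 point(s)
  x = 3: RHS = 0, y in [0]  -> 1 point(s)
  x = 5: RHS = 13, y in [8, 9]  -> 2 point(s)
  x = 6: RHS = 2, y in [6, 11]  -> 2 point(s)
  x = 8: RHS = 9, y in [3, 14]  -> 2 point(s)
  x = 10: RHS = 4, y in [2, 15]  -> 2 point(s)
  x = 12: RHS = 1, y in [1, 16]  -> 2 point(s)
  x = 15: RHS = 16, y in [4, 13]  -> 2 point(s)
Affine points: 17. Add the point at infinity: total = 18.

#E(F_17) = 18


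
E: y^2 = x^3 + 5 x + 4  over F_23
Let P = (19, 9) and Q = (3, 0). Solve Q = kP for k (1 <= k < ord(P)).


Enumerate multiples of P until we hit Q = (3, 0):
  1P = (19, 9)
  2P = (21, 3)
  3P = (15, 2)
  4P = (5, 4)
  5P = (3, 0)
Match found at i = 5.

k = 5


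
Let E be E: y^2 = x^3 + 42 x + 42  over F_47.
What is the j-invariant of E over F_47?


Delta = -16(4 a^3 + 27 b^2) mod 47 = 20
-1728 * (4 a)^3 = -1728 * (4*42)^3 mod 47 = 31
j = 31 * 20^(-1) mod 47 = 18

j = 18 (mod 47)


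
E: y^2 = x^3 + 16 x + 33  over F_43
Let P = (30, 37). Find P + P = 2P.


Doubling: s = (3 x1^2 + a) / (2 y1)
s = (3*30^2 + 16) / (2*37) mod 43 = 3
x3 = s^2 - 2 x1 mod 43 = 3^2 - 2*30 = 35
y3 = s (x1 - x3) - y1 mod 43 = 3 * (30 - 35) - 37 = 34

2P = (35, 34)


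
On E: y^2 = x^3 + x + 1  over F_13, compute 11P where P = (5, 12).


k = 11 = 1011_2 (binary, LSB first: 1101)
Double-and-add from P = (5, 12):
  bit 0 = 1: acc = O + (5, 12) = (5, 12)
  bit 1 = 1: acc = (5, 12) + (4, 2) = (0, 12)
  bit 2 = 0: acc unchanged = (0, 12)
  bit 3 = 1: acc = (0, 12) + (11, 2) = (1, 9)

11P = (1, 9)


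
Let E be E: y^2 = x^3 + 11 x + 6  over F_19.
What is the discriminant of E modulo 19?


4 a^3 + 27 b^2 = 4*11^3 + 27*6^2 = 5324 + 972 = 6296
Delta = -16 * (6296) = -100736
Delta mod 19 = 2

Delta = 2 (mod 19)


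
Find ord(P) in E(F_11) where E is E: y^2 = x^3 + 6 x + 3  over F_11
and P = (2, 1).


Compute successive multiples of P until we hit O:
  1P = (2, 1)
  2P = (0, 6)
  3P = (7, 6)
  4P = (3, 9)
  5P = (4, 5)
  6P = (9, 7)
  7P = (5, 9)
  8P = (5, 2)
  ... (continuing to 15P)
  15P = O

ord(P) = 15


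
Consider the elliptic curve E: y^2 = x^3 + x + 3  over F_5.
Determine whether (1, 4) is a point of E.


Check whether y^2 = x^3 + 1 x + 3 (mod 5) for (x, y) = (1, 4).
LHS: y^2 = 4^2 mod 5 = 1
RHS: x^3 + 1 x + 3 = 1^3 + 1*1 + 3 mod 5 = 0
LHS != RHS

No, not on the curve


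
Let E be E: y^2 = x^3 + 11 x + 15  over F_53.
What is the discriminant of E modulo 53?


4 a^3 + 27 b^2 = 4*11^3 + 27*15^2 = 5324 + 6075 = 11399
Delta = -16 * (11399) = -182384
Delta mod 53 = 42

Delta = 42 (mod 53)


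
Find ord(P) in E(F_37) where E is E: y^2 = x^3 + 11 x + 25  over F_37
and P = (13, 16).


Compute successive multiples of P until we hit O:
  1P = (13, 16)
  2P = (11, 21)
  3P = (10, 32)
  4P = (26, 4)
  5P = (26, 33)
  6P = (10, 5)
  7P = (11, 16)
  8P = (13, 21)
  ... (continuing to 9P)
  9P = O

ord(P) = 9


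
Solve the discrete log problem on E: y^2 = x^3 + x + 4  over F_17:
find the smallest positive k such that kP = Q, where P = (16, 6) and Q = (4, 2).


Enumerate multiples of P until we hit Q = (4, 2):
  1P = (16, 6)
  2P = (4, 15)
  3P = (5, 7)
  4P = (5, 10)
  5P = (4, 2)
Match found at i = 5.

k = 5


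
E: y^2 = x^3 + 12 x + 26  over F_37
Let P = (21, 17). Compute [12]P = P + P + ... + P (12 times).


k = 12 = 1100_2 (binary, LSB first: 0011)
Double-and-add from P = (21, 17):
  bit 0 = 0: acc unchanged = O
  bit 1 = 0: acc unchanged = O
  bit 2 = 1: acc = O + (7, 34) = (7, 34)
  bit 3 = 1: acc = (7, 34) + (13, 14) = (24, 35)

12P = (24, 35)


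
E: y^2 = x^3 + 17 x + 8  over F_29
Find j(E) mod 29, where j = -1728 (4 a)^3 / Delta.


Delta = -16(4 a^3 + 27 b^2) mod 29 = 4
-1728 * (4 a)^3 = -1728 * (4*17)^3 mod 29 = 23
j = 23 * 4^(-1) mod 29 = 13

j = 13 (mod 29)


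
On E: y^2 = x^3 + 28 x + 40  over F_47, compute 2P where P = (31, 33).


Doubling: s = (3 x1^2 + a) / (2 y1)
s = (3*31^2 + 28) / (2*33) mod 47 = 32
x3 = s^2 - 2 x1 mod 47 = 32^2 - 2*31 = 22
y3 = s (x1 - x3) - y1 mod 47 = 32 * (31 - 22) - 33 = 20

2P = (22, 20)


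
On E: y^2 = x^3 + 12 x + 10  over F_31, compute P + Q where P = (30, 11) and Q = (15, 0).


P != Q, so use the chord formula.
s = (y2 - y1) / (x2 - x1) = (20) / (16) mod 31 = 9
x3 = s^2 - x1 - x2 mod 31 = 9^2 - 30 - 15 = 5
y3 = s (x1 - x3) - y1 mod 31 = 9 * (30 - 5) - 11 = 28

P + Q = (5, 28)


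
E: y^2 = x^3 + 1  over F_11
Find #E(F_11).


For each x in F_11, count y with y^2 = x^3 + 0 x + 1 mod 11:
  x = 0: RHS = 1, y in [1, 10]  -> 2 point(s)
  x = 2: RHS = 9, y in [3, 8]  -> 2 point(s)
  x = 5: RHS = 5, y in [4, 7]  -> 2 point(s)
  x = 7: RHS = 3, y in [5, 6]  -> 2 point(s)
  x = 9: RHS = 4, y in [2, 9]  -> 2 point(s)
  x = 10: RHS = 0, y in [0]  -> 1 point(s)
Affine points: 11. Add the point at infinity: total = 12.

#E(F_11) = 12


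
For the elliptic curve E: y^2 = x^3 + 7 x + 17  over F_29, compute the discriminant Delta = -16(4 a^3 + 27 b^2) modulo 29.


4 a^3 + 27 b^2 = 4*7^3 + 27*17^2 = 1372 + 7803 = 9175
Delta = -16 * (9175) = -146800
Delta mod 29 = 27

Delta = 27 (mod 29)


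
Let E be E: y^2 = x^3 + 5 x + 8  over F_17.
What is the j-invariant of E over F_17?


Delta = -16(4 a^3 + 27 b^2) mod 17 = 1
-1728 * (4 a)^3 = -1728 * (4*5)^3 mod 17 = 9
j = 9 * 1^(-1) mod 17 = 9

j = 9 (mod 17)


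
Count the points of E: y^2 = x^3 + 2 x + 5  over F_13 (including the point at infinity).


For each x in F_13, count y with y^2 = x^3 + 2 x + 5 mod 13:
  x = 2: RHS = 4, y in [2, 11]  -> 2 point(s)
  x = 3: RHS = 12, y in [5, 8]  -> 2 point(s)
  x = 4: RHS = 12, y in [5, 8]  -> 2 point(s)
  x = 5: RHS = 10, y in [6, 7]  -> 2 point(s)
  x = 6: RHS = 12, y in [5, 8]  -> 2 point(s)
  x = 8: RHS = 0, y in [0]  -> 1 point(s)
Affine points: 11. Add the point at infinity: total = 12.

#E(F_13) = 12


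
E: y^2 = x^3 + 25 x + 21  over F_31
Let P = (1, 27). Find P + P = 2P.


Doubling: s = (3 x1^2 + a) / (2 y1)
s = (3*1^2 + 25) / (2*27) mod 31 = 12
x3 = s^2 - 2 x1 mod 31 = 12^2 - 2*1 = 18
y3 = s (x1 - x3) - y1 mod 31 = 12 * (1 - 18) - 27 = 17

2P = (18, 17)


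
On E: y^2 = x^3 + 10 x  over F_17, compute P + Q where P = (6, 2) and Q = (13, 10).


P != Q, so use the chord formula.
s = (y2 - y1) / (x2 - x1) = (8) / (7) mod 17 = 6
x3 = s^2 - x1 - x2 mod 17 = 6^2 - 6 - 13 = 0
y3 = s (x1 - x3) - y1 mod 17 = 6 * (6 - 0) - 2 = 0

P + Q = (0, 0)


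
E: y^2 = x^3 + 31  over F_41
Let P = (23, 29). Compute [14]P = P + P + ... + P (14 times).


k = 14 = 1110_2 (binary, LSB first: 0111)
Double-and-add from P = (23, 29):
  bit 0 = 0: acc unchanged = O
  bit 1 = 1: acc = O + (26, 31) = (26, 31)
  bit 2 = 1: acc = (26, 31) + (39, 8) = (8, 16)
  bit 3 = 1: acc = (8, 16) + (2, 30) = (0, 20)

14P = (0, 20)


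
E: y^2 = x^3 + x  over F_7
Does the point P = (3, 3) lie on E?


Check whether y^2 = x^3 + 1 x + 0 (mod 7) for (x, y) = (3, 3).
LHS: y^2 = 3^2 mod 7 = 2
RHS: x^3 + 1 x + 0 = 3^3 + 1*3 + 0 mod 7 = 2
LHS = RHS

Yes, on the curve


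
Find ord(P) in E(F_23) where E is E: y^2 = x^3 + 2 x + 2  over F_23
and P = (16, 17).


Compute successive multiples of P until we hit O:
  1P = (16, 17)
  2P = (15, 7)
  3P = (0, 5)
  4P = (9, 17)
  5P = (21, 6)
  6P = (12, 11)
  7P = (3, 14)
  8P = (8, 22)
  ... (continuing to 20P)
  20P = O

ord(P) = 20


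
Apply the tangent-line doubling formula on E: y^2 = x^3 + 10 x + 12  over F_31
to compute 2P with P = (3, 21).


Doubling: s = (3 x1^2 + a) / (2 y1)
s = (3*3^2 + 10) / (2*21) mod 31 = 9
x3 = s^2 - 2 x1 mod 31 = 9^2 - 2*3 = 13
y3 = s (x1 - x3) - y1 mod 31 = 9 * (3 - 13) - 21 = 13

2P = (13, 13)


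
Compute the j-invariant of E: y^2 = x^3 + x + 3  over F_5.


Delta = -16(4 a^3 + 27 b^2) mod 5 = 3
-1728 * (4 a)^3 = -1728 * (4*1)^3 mod 5 = 3
j = 3 * 3^(-1) mod 5 = 1

j = 1 (mod 5)


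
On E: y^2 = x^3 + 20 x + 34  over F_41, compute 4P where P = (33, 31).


k = 4 = 100_2 (binary, LSB first: 001)
Double-and-add from P = (33, 31):
  bit 0 = 0: acc unchanged = O
  bit 1 = 0: acc unchanged = O
  bit 2 = 1: acc = O + (7, 36) = (7, 36)

4P = (7, 36)


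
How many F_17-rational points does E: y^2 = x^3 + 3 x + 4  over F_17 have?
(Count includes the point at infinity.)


For each x in F_17, count y with y^2 = x^3 + 3 x + 4 mod 17:
  x = 0: RHS = 4, y in [2, 15]  -> 2 point(s)
  x = 1: RHS = 8, y in [5, 12]  -> 2 point(s)
  x = 2: RHS = 1, y in [1, 16]  -> 2 point(s)
  x = 5: RHS = 8, y in [5, 12]  -> 2 point(s)
  x = 6: RHS = 0, y in [0]  -> 1 point(s)
  x = 8: RHS = 13, y in [8, 9]  -> 2 point(s)
  x = 11: RHS = 8, y in [5, 12]  -> 2 point(s)
  x = 12: RHS = 0, y in [0]  -> 1 point(s)
  x = 13: RHS = 13, y in [8, 9]  -> 2 point(s)
  x = 14: RHS = 2, y in [6, 11]  -> 2 point(s)
  x = 16: RHS = 0, y in [0]  -> 1 point(s)
Affine points: 19. Add the point at infinity: total = 20.

#E(F_17) = 20


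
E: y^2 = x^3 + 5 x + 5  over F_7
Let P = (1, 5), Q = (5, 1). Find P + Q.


P != Q, so use the chord formula.
s = (y2 - y1) / (x2 - x1) = (3) / (4) mod 7 = 6
x3 = s^2 - x1 - x2 mod 7 = 6^2 - 1 - 5 = 2
y3 = s (x1 - x3) - y1 mod 7 = 6 * (1 - 2) - 5 = 3

P + Q = (2, 3)


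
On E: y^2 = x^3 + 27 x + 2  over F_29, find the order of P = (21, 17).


Compute successive multiples of P until we hit O:
  1P = (21, 17)
  2P = (10, 24)
  3P = (2, 21)
  4P = (5, 1)
  5P = (4, 0)
  6P = (5, 28)
  7P = (2, 8)
  8P = (10, 5)
  ... (continuing to 10P)
  10P = O

ord(P) = 10


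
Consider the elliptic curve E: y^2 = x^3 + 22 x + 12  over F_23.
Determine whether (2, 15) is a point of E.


Check whether y^2 = x^3 + 22 x + 12 (mod 23) for (x, y) = (2, 15).
LHS: y^2 = 15^2 mod 23 = 18
RHS: x^3 + 22 x + 12 = 2^3 + 22*2 + 12 mod 23 = 18
LHS = RHS

Yes, on the curve


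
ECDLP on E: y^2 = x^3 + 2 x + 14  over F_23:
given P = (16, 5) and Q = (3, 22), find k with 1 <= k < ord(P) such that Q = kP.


Enumerate multiples of P until we hit Q = (3, 22):
  1P = (16, 5)
  2P = (9, 5)
  3P = (21, 18)
  4P = (13, 12)
  5P = (2, 16)
  6P = (17, 4)
  7P = (14, 16)
  8P = (6, 9)
  9P = (3, 22)
Match found at i = 9.

k = 9


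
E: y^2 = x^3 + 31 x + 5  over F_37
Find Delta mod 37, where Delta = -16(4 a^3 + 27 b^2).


4 a^3 + 27 b^2 = 4*31^3 + 27*5^2 = 119164 + 675 = 119839
Delta = -16 * (119839) = -1917424
Delta mod 37 = 27

Delta = 27 (mod 37)


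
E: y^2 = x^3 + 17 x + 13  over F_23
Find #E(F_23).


For each x in F_23, count y with y^2 = x^3 + 17 x + 13 mod 23:
  x = 0: RHS = 13, y in [6, 17]  -> 2 point(s)
  x = 1: RHS = 8, y in [10, 13]  -> 2 point(s)
  x = 2: RHS = 9, y in [3, 20]  -> 2 point(s)
  x = 5: RHS = 16, y in [4, 19]  -> 2 point(s)
  x = 6: RHS = 9, y in [3, 20]  -> 2 point(s)
  x = 11: RHS = 13, y in [6, 17]  -> 2 point(s)
  x = 12: RHS = 13, y in [6, 17]  -> 2 point(s)
  x = 13: RHS = 16, y in [4, 19]  -> 2 point(s)
  x = 15: RHS = 9, y in [3, 20]  -> 2 point(s)
  x = 20: RHS = 4, y in [2, 21]  -> 2 point(s)
  x = 22: RHS = 18, y in [8, 15]  -> 2 point(s)
Affine points: 22. Add the point at infinity: total = 23.

#E(F_23) = 23


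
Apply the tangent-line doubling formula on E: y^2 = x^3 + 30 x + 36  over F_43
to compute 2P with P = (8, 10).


Doubling: s = (3 x1^2 + a) / (2 y1)
s = (3*8^2 + 30) / (2*10) mod 43 = 24
x3 = s^2 - 2 x1 mod 43 = 24^2 - 2*8 = 1
y3 = s (x1 - x3) - y1 mod 43 = 24 * (8 - 1) - 10 = 29

2P = (1, 29)


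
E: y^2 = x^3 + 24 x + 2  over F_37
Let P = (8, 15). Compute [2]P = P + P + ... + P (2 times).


k = 2 = 10_2 (binary, LSB first: 01)
Double-and-add from P = (8, 15):
  bit 0 = 0: acc unchanged = O
  bit 1 = 1: acc = O + (24, 3) = (24, 3)

2P = (24, 3)


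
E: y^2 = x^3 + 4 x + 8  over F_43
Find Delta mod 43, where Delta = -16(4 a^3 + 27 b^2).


4 a^3 + 27 b^2 = 4*4^3 + 27*8^2 = 256 + 1728 = 1984
Delta = -16 * (1984) = -31744
Delta mod 43 = 33

Delta = 33 (mod 43)


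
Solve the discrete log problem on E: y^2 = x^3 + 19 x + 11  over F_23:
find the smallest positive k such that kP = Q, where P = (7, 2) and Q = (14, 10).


Enumerate multiples of P until we hit Q = (14, 10):
  1P = (7, 2)
  2P = (12, 9)
  3P = (17, 7)
  4P = (5, 22)
  5P = (19, 3)
  6P = (1, 10)
  7P = (4, 17)
  8P = (14, 10)
Match found at i = 8.

k = 8


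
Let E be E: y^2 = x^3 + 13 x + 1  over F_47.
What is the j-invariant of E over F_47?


Delta = -16(4 a^3 + 27 b^2) mod 47 = 7
-1728 * (4 a)^3 = -1728 * (4*13)^3 mod 47 = 12
j = 12 * 7^(-1) mod 47 = 42

j = 42 (mod 47)


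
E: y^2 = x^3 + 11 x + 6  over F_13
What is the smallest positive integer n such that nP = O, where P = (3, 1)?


Compute successive multiples of P until we hit O:
  1P = (3, 1)
  2P = (4, 6)
  3P = (5, 2)
  4P = (2, 6)
  5P = (7, 6)
  6P = (7, 7)
  7P = (2, 7)
  8P = (5, 11)
  ... (continuing to 11P)
  11P = O

ord(P) = 11


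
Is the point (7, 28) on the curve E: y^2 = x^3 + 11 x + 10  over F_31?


Check whether y^2 = x^3 + 11 x + 10 (mod 31) for (x, y) = (7, 28).
LHS: y^2 = 28^2 mod 31 = 9
RHS: x^3 + 11 x + 10 = 7^3 + 11*7 + 10 mod 31 = 27
LHS != RHS

No, not on the curve


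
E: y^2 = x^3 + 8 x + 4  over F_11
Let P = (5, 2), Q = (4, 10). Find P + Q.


P != Q, so use the chord formula.
s = (y2 - y1) / (x2 - x1) = (8) / (10) mod 11 = 3
x3 = s^2 - x1 - x2 mod 11 = 3^2 - 5 - 4 = 0
y3 = s (x1 - x3) - y1 mod 11 = 3 * (5 - 0) - 2 = 2

P + Q = (0, 2)


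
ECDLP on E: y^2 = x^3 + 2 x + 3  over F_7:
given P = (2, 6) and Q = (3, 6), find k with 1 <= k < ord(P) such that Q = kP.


Enumerate multiples of P until we hit Q = (3, 6):
  1P = (2, 6)
  2P = (3, 1)
  3P = (6, 0)
  4P = (3, 6)
Match found at i = 4.

k = 4


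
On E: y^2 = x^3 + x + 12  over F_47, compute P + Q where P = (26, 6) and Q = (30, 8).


P != Q, so use the chord formula.
s = (y2 - y1) / (x2 - x1) = (2) / (4) mod 47 = 24
x3 = s^2 - x1 - x2 mod 47 = 24^2 - 26 - 30 = 3
y3 = s (x1 - x3) - y1 mod 47 = 24 * (26 - 3) - 6 = 29

P + Q = (3, 29)


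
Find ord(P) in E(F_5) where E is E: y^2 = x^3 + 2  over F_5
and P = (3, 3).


Compute successive multiples of P until we hit O:
  1P = (3, 3)
  2P = (3, 2)
  3P = O

ord(P) = 3


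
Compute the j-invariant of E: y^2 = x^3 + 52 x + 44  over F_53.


Delta = -16(4 a^3 + 27 b^2) mod 53 = 52
-1728 * (4 a)^3 = -1728 * (4*52)^3 mod 53 = 34
j = 34 * 52^(-1) mod 53 = 19

j = 19 (mod 53)


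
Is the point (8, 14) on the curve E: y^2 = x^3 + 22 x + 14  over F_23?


Check whether y^2 = x^3 + 22 x + 14 (mod 23) for (x, y) = (8, 14).
LHS: y^2 = 14^2 mod 23 = 12
RHS: x^3 + 22 x + 14 = 8^3 + 22*8 + 14 mod 23 = 12
LHS = RHS

Yes, on the curve


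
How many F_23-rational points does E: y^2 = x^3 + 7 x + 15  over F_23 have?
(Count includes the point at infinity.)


For each x in F_23, count y with y^2 = x^3 + 7 x + 15 mod 23:
  x = 1: RHS = 0, y in [0]  -> 1 point(s)
  x = 7: RHS = 16, y in [4, 19]  -> 2 point(s)
  x = 8: RHS = 8, y in [10, 13]  -> 2 point(s)
  x = 9: RHS = 2, y in [5, 18]  -> 2 point(s)
  x = 10: RHS = 4, y in [2, 21]  -> 2 point(s)
  x = 13: RHS = 3, y in [7, 16]  -> 2 point(s)
  x = 18: RHS = 16, y in [4, 19]  -> 2 point(s)
  x = 20: RHS = 13, y in [6, 17]  -> 2 point(s)
  x = 21: RHS = 16, y in [4, 19]  -> 2 point(s)
Affine points: 17. Add the point at infinity: total = 18.

#E(F_23) = 18


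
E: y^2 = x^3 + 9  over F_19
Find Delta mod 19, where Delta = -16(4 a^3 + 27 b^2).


4 a^3 + 27 b^2 = 4*0^3 + 27*9^2 = 0 + 2187 = 2187
Delta = -16 * (2187) = -34992
Delta mod 19 = 6

Delta = 6 (mod 19)


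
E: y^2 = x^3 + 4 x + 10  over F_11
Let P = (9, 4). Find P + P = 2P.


Doubling: s = (3 x1^2 + a) / (2 y1)
s = (3*9^2 + 4) / (2*4) mod 11 = 2
x3 = s^2 - 2 x1 mod 11 = 2^2 - 2*9 = 8
y3 = s (x1 - x3) - y1 mod 11 = 2 * (9 - 8) - 4 = 9

2P = (8, 9)


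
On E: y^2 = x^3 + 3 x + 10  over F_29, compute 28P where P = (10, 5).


k = 28 = 11100_2 (binary, LSB first: 00111)
Double-and-add from P = (10, 5):
  bit 0 = 0: acc unchanged = O
  bit 1 = 0: acc unchanged = O
  bit 2 = 1: acc = O + (19, 13) = (19, 13)
  bit 3 = 1: acc = (19, 13) + (13, 19) = (27, 24)
  bit 4 = 1: acc = (27, 24) + (8, 13) = (10, 24)

28P = (10, 24)


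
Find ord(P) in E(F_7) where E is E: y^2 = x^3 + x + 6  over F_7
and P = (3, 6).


Compute successive multiples of P until we hit O:
  1P = (3, 6)
  2P = (1, 1)
  3P = (4, 2)
  4P = (2, 4)
  5P = (6, 2)
  6P = (6, 5)
  7P = (2, 3)
  8P = (4, 5)
  ... (continuing to 11P)
  11P = O

ord(P) = 11


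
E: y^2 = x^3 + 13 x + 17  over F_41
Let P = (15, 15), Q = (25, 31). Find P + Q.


P != Q, so use the chord formula.
s = (y2 - y1) / (x2 - x1) = (16) / (10) mod 41 = 18
x3 = s^2 - x1 - x2 mod 41 = 18^2 - 15 - 25 = 38
y3 = s (x1 - x3) - y1 mod 41 = 18 * (15 - 38) - 15 = 22

P + Q = (38, 22)


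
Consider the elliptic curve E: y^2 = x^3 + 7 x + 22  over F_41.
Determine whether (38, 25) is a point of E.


Check whether y^2 = x^3 + 7 x + 22 (mod 41) for (x, y) = (38, 25).
LHS: y^2 = 25^2 mod 41 = 10
RHS: x^3 + 7 x + 22 = 38^3 + 7*38 + 22 mod 41 = 15
LHS != RHS

No, not on the curve


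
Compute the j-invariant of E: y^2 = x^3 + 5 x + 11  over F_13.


Delta = -16(4 a^3 + 27 b^2) mod 13 = 9
-1728 * (4 a)^3 = -1728 * (4*5)^3 mod 13 = 5
j = 5 * 9^(-1) mod 13 = 2

j = 2 (mod 13)


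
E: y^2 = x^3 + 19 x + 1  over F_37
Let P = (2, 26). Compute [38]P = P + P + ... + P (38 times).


k = 38 = 100110_2 (binary, LSB first: 011001)
Double-and-add from P = (2, 26):
  bit 0 = 0: acc unchanged = O
  bit 1 = 1: acc = O + (8, 6) = (8, 6)
  bit 2 = 1: acc = (8, 6) + (0, 36) = (13, 22)
  bit 3 = 0: acc unchanged = (13, 22)
  bit 4 = 0: acc unchanged = (13, 22)
  bit 5 = 1: acc = (13, 22) + (3, 23) = (31, 2)

38P = (31, 2)


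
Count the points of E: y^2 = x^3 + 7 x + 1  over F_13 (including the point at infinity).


For each x in F_13, count y with y^2 = x^3 + 7 x + 1 mod 13:
  x = 0: RHS = 1, y in [1, 12]  -> 2 point(s)
  x = 1: RHS = 9, y in [3, 10]  -> 2 point(s)
  x = 2: RHS = 10, y in [6, 7]  -> 2 point(s)
  x = 3: RHS = 10, y in [6, 7]  -> 2 point(s)
  x = 6: RHS = 12, y in [5, 8]  -> 2 point(s)
  x = 7: RHS = 3, y in [4, 9]  -> 2 point(s)
  x = 8: RHS = 10, y in [6, 7]  -> 2 point(s)
  x = 9: RHS = 0, y in [0]  -> 1 point(s)
Affine points: 15. Add the point at infinity: total = 16.

#E(F_13) = 16


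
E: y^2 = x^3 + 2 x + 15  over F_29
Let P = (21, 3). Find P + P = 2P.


Doubling: s = (3 x1^2 + a) / (2 y1)
s = (3*21^2 + 2) / (2*3) mod 29 = 13
x3 = s^2 - 2 x1 mod 29 = 13^2 - 2*21 = 11
y3 = s (x1 - x3) - y1 mod 29 = 13 * (21 - 11) - 3 = 11

2P = (11, 11)


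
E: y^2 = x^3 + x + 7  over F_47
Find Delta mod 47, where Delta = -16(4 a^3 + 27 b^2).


4 a^3 + 27 b^2 = 4*1^3 + 27*7^2 = 4 + 1323 = 1327
Delta = -16 * (1327) = -21232
Delta mod 47 = 12

Delta = 12 (mod 47)


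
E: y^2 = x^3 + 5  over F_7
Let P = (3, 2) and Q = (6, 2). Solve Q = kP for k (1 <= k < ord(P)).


Enumerate multiples of P until we hit Q = (6, 2):
  1P = (3, 2)
  2P = (5, 2)
  3P = (6, 5)
  4P = (6, 2)
Match found at i = 4.

k = 4


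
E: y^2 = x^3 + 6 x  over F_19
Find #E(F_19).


For each x in F_19, count y with y^2 = x^3 + 6 x + 0 mod 19:
  x = 0: RHS = 0, y in [0]  -> 1 point(s)
  x = 1: RHS = 7, y in [8, 11]  -> 2 point(s)
  x = 2: RHS = 1, y in [1, 18]  -> 2 point(s)
  x = 3: RHS = 7, y in [8, 11]  -> 2 point(s)
  x = 6: RHS = 5, y in [9, 10]  -> 2 point(s)
  x = 7: RHS = 5, y in [9, 10]  -> 2 point(s)
  x = 8: RHS = 9, y in [3, 16]  -> 2 point(s)
  x = 9: RHS = 4, y in [2, 17]  -> 2 point(s)
  x = 14: RHS = 16, y in [4, 15]  -> 2 point(s)
  x = 15: RHS = 7, y in [8, 11]  -> 2 point(s)
Affine points: 19. Add the point at infinity: total = 20.

#E(F_19) = 20


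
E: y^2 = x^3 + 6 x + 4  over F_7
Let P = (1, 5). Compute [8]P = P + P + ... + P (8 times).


k = 8 = 1000_2 (binary, LSB first: 0001)
Double-and-add from P = (1, 5):
  bit 0 = 0: acc unchanged = O
  bit 1 = 0: acc unchanged = O
  bit 2 = 0: acc unchanged = O
  bit 3 = 1: acc = O + (0, 2) = (0, 2)

8P = (0, 2)


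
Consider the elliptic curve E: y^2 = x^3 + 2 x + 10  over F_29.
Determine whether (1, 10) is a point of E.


Check whether y^2 = x^3 + 2 x + 10 (mod 29) for (x, y) = (1, 10).
LHS: y^2 = 10^2 mod 29 = 13
RHS: x^3 + 2 x + 10 = 1^3 + 2*1 + 10 mod 29 = 13
LHS = RHS

Yes, on the curve


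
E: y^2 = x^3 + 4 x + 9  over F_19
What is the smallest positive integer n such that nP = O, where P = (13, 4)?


Compute successive multiples of P until we hit O:
  1P = (13, 4)
  2P = (18, 2)
  3P = (14, 4)
  4P = (11, 15)
  5P = (11, 4)
  6P = (14, 15)
  7P = (18, 17)
  8P = (13, 15)
  ... (continuing to 9P)
  9P = O

ord(P) = 9


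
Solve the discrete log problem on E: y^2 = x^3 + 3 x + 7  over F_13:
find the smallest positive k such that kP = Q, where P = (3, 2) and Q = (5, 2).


Enumerate multiples of P until we hit Q = (5, 2):
  1P = (3, 2)
  2P = (8, 6)
  3P = (12, 9)
  4P = (10, 7)
  5P = (9, 3)
  6P = (5, 2)
Match found at i = 6.

k = 6


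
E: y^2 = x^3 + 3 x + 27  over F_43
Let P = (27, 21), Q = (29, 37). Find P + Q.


P != Q, so use the chord formula.
s = (y2 - y1) / (x2 - x1) = (16) / (2) mod 43 = 8
x3 = s^2 - x1 - x2 mod 43 = 8^2 - 27 - 29 = 8
y3 = s (x1 - x3) - y1 mod 43 = 8 * (27 - 8) - 21 = 2

P + Q = (8, 2)


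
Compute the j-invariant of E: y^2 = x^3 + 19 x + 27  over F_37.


Delta = -16(4 a^3 + 27 b^2) mod 37 = 8
-1728 * (4 a)^3 = -1728 * (4*19)^3 mod 37 = 14
j = 14 * 8^(-1) mod 37 = 11

j = 11 (mod 37)


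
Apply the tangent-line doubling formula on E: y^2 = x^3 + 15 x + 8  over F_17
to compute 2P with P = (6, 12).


Doubling: s = (3 x1^2 + a) / (2 y1)
s = (3*6^2 + 15) / (2*12) mod 17 = 3
x3 = s^2 - 2 x1 mod 17 = 3^2 - 2*6 = 14
y3 = s (x1 - x3) - y1 mod 17 = 3 * (6 - 14) - 12 = 15

2P = (14, 15)


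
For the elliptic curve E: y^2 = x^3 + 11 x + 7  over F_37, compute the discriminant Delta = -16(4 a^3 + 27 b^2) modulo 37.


4 a^3 + 27 b^2 = 4*11^3 + 27*7^2 = 5324 + 1323 = 6647
Delta = -16 * (6647) = -106352
Delta mod 37 = 23

Delta = 23 (mod 37)


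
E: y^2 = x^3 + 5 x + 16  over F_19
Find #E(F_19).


For each x in F_19, count y with y^2 = x^3 + 5 x + 16 mod 19:
  x = 0: RHS = 16, y in [4, 15]  -> 2 point(s)
  x = 3: RHS = 1, y in [1, 18]  -> 2 point(s)
  x = 4: RHS = 5, y in [9, 10]  -> 2 point(s)
  x = 8: RHS = 17, y in [6, 13]  -> 2 point(s)
  x = 9: RHS = 11, y in [7, 12]  -> 2 point(s)
  x = 13: RHS = 17, y in [6, 13]  -> 2 point(s)
  x = 17: RHS = 17, y in [6, 13]  -> 2 point(s)
Affine points: 14. Add the point at infinity: total = 15.

#E(F_19) = 15


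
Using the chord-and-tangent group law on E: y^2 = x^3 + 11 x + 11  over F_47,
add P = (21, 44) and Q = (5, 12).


P != Q, so use the chord formula.
s = (y2 - y1) / (x2 - x1) = (15) / (31) mod 47 = 2
x3 = s^2 - x1 - x2 mod 47 = 2^2 - 21 - 5 = 25
y3 = s (x1 - x3) - y1 mod 47 = 2 * (21 - 25) - 44 = 42

P + Q = (25, 42)


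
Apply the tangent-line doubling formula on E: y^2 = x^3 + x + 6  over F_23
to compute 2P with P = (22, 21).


Doubling: s = (3 x1^2 + a) / (2 y1)
s = (3*22^2 + 1) / (2*21) mod 23 = 22
x3 = s^2 - 2 x1 mod 23 = 22^2 - 2*22 = 3
y3 = s (x1 - x3) - y1 mod 23 = 22 * (22 - 3) - 21 = 6

2P = (3, 6)


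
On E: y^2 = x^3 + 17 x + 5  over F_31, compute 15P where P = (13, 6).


k = 15 = 1111_2 (binary, LSB first: 1111)
Double-and-add from P = (13, 6):
  bit 0 = 1: acc = O + (13, 6) = (13, 6)
  bit 1 = 1: acc = (13, 6) + (7, 8) = (18, 6)
  bit 2 = 1: acc = (18, 6) + (0, 25) = (10, 20)
  bit 3 = 1: acc = (10, 20) + (16, 8) = (9, 9)

15P = (9, 9)


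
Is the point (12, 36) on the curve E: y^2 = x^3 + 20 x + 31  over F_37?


Check whether y^2 = x^3 + 20 x + 31 (mod 37) for (x, y) = (12, 36).
LHS: y^2 = 36^2 mod 37 = 1
RHS: x^3 + 20 x + 31 = 12^3 + 20*12 + 31 mod 37 = 1
LHS = RHS

Yes, on the curve


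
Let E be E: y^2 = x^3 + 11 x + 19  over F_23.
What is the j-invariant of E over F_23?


Delta = -16(4 a^3 + 27 b^2) mod 23 = 19
-1728 * (4 a)^3 = -1728 * (4*11)^3 mod 23 = 1
j = 1 * 19^(-1) mod 23 = 17

j = 17 (mod 23)


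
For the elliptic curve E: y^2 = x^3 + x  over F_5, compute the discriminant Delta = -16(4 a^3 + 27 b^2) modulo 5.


4 a^3 + 27 b^2 = 4*1^3 + 27*0^2 = 4 + 0 = 4
Delta = -16 * (4) = -64
Delta mod 5 = 1

Delta = 1 (mod 5)


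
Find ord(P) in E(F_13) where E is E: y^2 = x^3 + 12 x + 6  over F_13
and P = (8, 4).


Compute successive multiples of P until we hit O:
  1P = (8, 4)
  2P = (7, 2)
  3P = (2, 8)
  4P = (2, 5)
  5P = (7, 11)
  6P = (8, 9)
  7P = O

ord(P) = 7


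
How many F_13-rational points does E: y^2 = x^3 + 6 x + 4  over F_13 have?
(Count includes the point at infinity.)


For each x in F_13, count y with y^2 = x^3 + 6 x + 4 mod 13:
  x = 0: RHS = 4, y in [2, 11]  -> 2 point(s)
  x = 3: RHS = 10, y in [6, 7]  -> 2 point(s)
  x = 4: RHS = 1, y in [1, 12]  -> 2 point(s)
  x = 5: RHS = 3, y in [4, 9]  -> 2 point(s)
  x = 6: RHS = 9, y in [3, 10]  -> 2 point(s)
  x = 7: RHS = 12, y in [5, 8]  -> 2 point(s)
  x = 11: RHS = 10, y in [6, 7]  -> 2 point(s)
  x = 12: RHS = 10, y in [6, 7]  -> 2 point(s)
Affine points: 16. Add the point at infinity: total = 17.

#E(F_13) = 17


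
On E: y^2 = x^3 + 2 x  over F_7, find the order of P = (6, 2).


Compute successive multiples of P until we hit O:
  1P = (6, 2)
  2P = (4, 4)
  3P = (5, 4)
  4P = (0, 0)
  5P = (5, 3)
  6P = (4, 3)
  7P = (6, 5)
  8P = O

ord(P) = 8


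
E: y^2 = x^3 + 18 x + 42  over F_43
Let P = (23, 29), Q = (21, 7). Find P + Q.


P != Q, so use the chord formula.
s = (y2 - y1) / (x2 - x1) = (21) / (41) mod 43 = 11
x3 = s^2 - x1 - x2 mod 43 = 11^2 - 23 - 21 = 34
y3 = s (x1 - x3) - y1 mod 43 = 11 * (23 - 34) - 29 = 22

P + Q = (34, 22)


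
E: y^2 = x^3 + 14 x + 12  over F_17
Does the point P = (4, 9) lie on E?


Check whether y^2 = x^3 + 14 x + 12 (mod 17) for (x, y) = (4, 9).
LHS: y^2 = 9^2 mod 17 = 13
RHS: x^3 + 14 x + 12 = 4^3 + 14*4 + 12 mod 17 = 13
LHS = RHS

Yes, on the curve


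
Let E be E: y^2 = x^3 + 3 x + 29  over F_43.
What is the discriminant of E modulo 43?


4 a^3 + 27 b^2 = 4*3^3 + 27*29^2 = 108 + 22707 = 22815
Delta = -16 * (22815) = -365040
Delta mod 43 = 30

Delta = 30 (mod 43)


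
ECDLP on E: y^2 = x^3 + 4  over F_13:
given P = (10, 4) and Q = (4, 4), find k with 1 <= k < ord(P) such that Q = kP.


Enumerate multiples of P until we hit Q = (4, 4):
  1P = (10, 4)
  2P = (5, 8)
  3P = (8, 10)
  4P = (4, 4)
Match found at i = 4.

k = 4


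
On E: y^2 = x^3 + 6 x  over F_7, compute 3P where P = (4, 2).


k = 3 = 11_2 (binary, LSB first: 11)
Double-and-add from P = (4, 2):
  bit 0 = 1: acc = O + (4, 2) = (4, 2)
  bit 1 = 1: acc = (4, 2) + (1, 0) = (4, 5)

3P = (4, 5)


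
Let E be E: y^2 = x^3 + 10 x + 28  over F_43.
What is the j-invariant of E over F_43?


Delta = -16(4 a^3 + 27 b^2) mod 43 = 7
-1728 * (4 a)^3 = -1728 * (4*10)^3 mod 43 = 1
j = 1 * 7^(-1) mod 43 = 37

j = 37 (mod 43)


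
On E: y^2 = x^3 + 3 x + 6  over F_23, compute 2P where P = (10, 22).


Doubling: s = (3 x1^2 + a) / (2 y1)
s = (3*10^2 + 3) / (2*22) mod 23 = 21
x3 = s^2 - 2 x1 mod 23 = 21^2 - 2*10 = 7
y3 = s (x1 - x3) - y1 mod 23 = 21 * (10 - 7) - 22 = 18

2P = (7, 18)


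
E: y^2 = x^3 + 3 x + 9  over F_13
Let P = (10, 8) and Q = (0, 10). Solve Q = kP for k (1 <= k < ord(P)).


Enumerate multiples of P until we hit Q = (0, 10):
  1P = (10, 8)
  2P = (2, 7)
  3P = (0, 3)
  4P = (0, 10)
Match found at i = 4.

k = 4


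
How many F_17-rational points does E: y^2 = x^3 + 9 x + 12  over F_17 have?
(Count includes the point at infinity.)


For each x in F_17, count y with y^2 = x^3 + 9 x + 12 mod 17:
  x = 2: RHS = 4, y in [2, 15]  -> 2 point(s)
  x = 3: RHS = 15, y in [7, 10]  -> 2 point(s)
  x = 8: RHS = 1, y in [1, 16]  -> 2 point(s)
  x = 14: RHS = 9, y in [3, 14]  -> 2 point(s)
  x = 16: RHS = 2, y in [6, 11]  -> 2 point(s)
Affine points: 10. Add the point at infinity: total = 11.

#E(F_17) = 11


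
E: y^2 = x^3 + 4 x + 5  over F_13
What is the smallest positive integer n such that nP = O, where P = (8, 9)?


Compute successive multiples of P until we hit O:
  1P = (8, 9)
  2P = (9, 9)
  3P = (9, 4)
  4P = (8, 4)
  5P = O

ord(P) = 5


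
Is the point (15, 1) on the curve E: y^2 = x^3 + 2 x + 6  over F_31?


Check whether y^2 = x^3 + 2 x + 6 (mod 31) for (x, y) = (15, 1).
LHS: y^2 = 1^2 mod 31 = 1
RHS: x^3 + 2 x + 6 = 15^3 + 2*15 + 6 mod 31 = 1
LHS = RHS

Yes, on the curve


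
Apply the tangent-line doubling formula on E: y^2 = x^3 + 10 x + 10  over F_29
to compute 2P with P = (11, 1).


Doubling: s = (3 x1^2 + a) / (2 y1)
s = (3*11^2 + 10) / (2*1) mod 29 = 27
x3 = s^2 - 2 x1 mod 29 = 27^2 - 2*11 = 11
y3 = s (x1 - x3) - y1 mod 29 = 27 * (11 - 11) - 1 = 28

2P = (11, 28)


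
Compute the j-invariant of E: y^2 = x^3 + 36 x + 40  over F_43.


Delta = -16(4 a^3 + 27 b^2) mod 43 = 4
-1728 * (4 a)^3 = -1728 * (4*36)^3 mod 43 = 4
j = 4 * 4^(-1) mod 43 = 1

j = 1 (mod 43)


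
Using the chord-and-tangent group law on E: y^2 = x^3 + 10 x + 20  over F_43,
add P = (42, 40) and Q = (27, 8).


P != Q, so use the chord formula.
s = (y2 - y1) / (x2 - x1) = (11) / (28) mod 43 = 5
x3 = s^2 - x1 - x2 mod 43 = 5^2 - 42 - 27 = 42
y3 = s (x1 - x3) - y1 mod 43 = 5 * (42 - 42) - 40 = 3

P + Q = (42, 3)


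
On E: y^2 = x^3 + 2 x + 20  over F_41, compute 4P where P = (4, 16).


k = 4 = 100_2 (binary, LSB first: 001)
Double-and-add from P = (4, 16):
  bit 0 = 0: acc unchanged = O
  bit 1 = 0: acc unchanged = O
  bit 2 = 1: acc = O + (18, 36) = (18, 36)

4P = (18, 36)


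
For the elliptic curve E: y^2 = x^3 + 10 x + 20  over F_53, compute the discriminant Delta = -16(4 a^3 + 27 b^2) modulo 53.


4 a^3 + 27 b^2 = 4*10^3 + 27*20^2 = 4000 + 10800 = 14800
Delta = -16 * (14800) = -236800
Delta mod 53 = 4

Delta = 4 (mod 53)


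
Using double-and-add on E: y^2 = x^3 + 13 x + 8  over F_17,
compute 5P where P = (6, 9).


k = 5 = 101_2 (binary, LSB first: 101)
Double-and-add from P = (6, 9):
  bit 0 = 1: acc = O + (6, 9) = (6, 9)
  bit 1 = 0: acc unchanged = (6, 9)
  bit 2 = 1: acc = (6, 9) + (15, 5) = (9, 15)

5P = (9, 15)


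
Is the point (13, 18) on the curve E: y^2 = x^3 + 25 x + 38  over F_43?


Check whether y^2 = x^3 + 25 x + 38 (mod 43) for (x, y) = (13, 18).
LHS: y^2 = 18^2 mod 43 = 23
RHS: x^3 + 25 x + 38 = 13^3 + 25*13 + 38 mod 43 = 23
LHS = RHS

Yes, on the curve


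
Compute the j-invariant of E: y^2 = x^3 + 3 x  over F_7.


Delta = -16(4 a^3 + 27 b^2) mod 7 = 1
-1728 * (4 a)^3 = -1728 * (4*3)^3 mod 7 = 6
j = 6 * 1^(-1) mod 7 = 6

j = 6 (mod 7)


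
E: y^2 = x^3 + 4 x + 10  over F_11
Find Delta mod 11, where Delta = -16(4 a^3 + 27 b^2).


4 a^3 + 27 b^2 = 4*4^3 + 27*10^2 = 256 + 2700 = 2956
Delta = -16 * (2956) = -47296
Delta mod 11 = 4

Delta = 4 (mod 11)


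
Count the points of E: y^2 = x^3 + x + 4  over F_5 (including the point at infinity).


For each x in F_5, count y with y^2 = x^3 + 1 x + 4 mod 5:
  x = 0: RHS = 4, y in [2, 3]  -> 2 point(s)
  x = 1: RHS = 1, y in [1, 4]  -> 2 point(s)
  x = 2: RHS = 4, y in [2, 3]  -> 2 point(s)
  x = 3: RHS = 4, y in [2, 3]  -> 2 point(s)
Affine points: 8. Add the point at infinity: total = 9.

#E(F_5) = 9


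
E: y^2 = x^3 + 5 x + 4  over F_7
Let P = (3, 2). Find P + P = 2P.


Doubling: s = (3 x1^2 + a) / (2 y1)
s = (3*3^2 + 5) / (2*2) mod 7 = 1
x3 = s^2 - 2 x1 mod 7 = 1^2 - 2*3 = 2
y3 = s (x1 - x3) - y1 mod 7 = 1 * (3 - 2) - 2 = 6

2P = (2, 6)


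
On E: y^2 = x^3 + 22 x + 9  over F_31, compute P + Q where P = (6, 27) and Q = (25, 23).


P != Q, so use the chord formula.
s = (y2 - y1) / (x2 - x1) = (27) / (19) mod 31 = 21
x3 = s^2 - x1 - x2 mod 31 = 21^2 - 6 - 25 = 7
y3 = s (x1 - x3) - y1 mod 31 = 21 * (6 - 7) - 27 = 14

P + Q = (7, 14)


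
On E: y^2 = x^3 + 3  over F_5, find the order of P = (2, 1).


Compute successive multiples of P until we hit O:
  1P = (2, 1)
  2P = (2, 4)
  3P = O

ord(P) = 3


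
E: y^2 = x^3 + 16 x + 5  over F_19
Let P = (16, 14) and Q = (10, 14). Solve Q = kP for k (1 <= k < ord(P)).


Enumerate multiples of P until we hit Q = (10, 14):
  1P = (16, 14)
  2P = (11, 12)
  3P = (18, 8)
  4P = (13, 15)
  5P = (7, 2)
  6P = (2, 11)
  7P = (12, 14)
  8P = (10, 5)
  9P = (0, 10)
  10P = (9, 2)
  11P = (14, 3)
  12P = (5, 18)
  13P = (3, 2)
  14P = (4, 0)
  15P = (3, 17)
  16P = (5, 1)
  17P = (14, 16)
  18P = (9, 17)
  19P = (0, 9)
  20P = (10, 14)
Match found at i = 20.

k = 20


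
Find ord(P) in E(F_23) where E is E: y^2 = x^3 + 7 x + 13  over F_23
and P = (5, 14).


Compute successive multiples of P until we hit O:
  1P = (5, 14)
  2P = (17, 10)
  3P = (19, 6)
  4P = (12, 13)
  5P = (14, 7)
  6P = (10, 18)
  7P = (16, 14)
  8P = (2, 9)
  ... (continuing to 30P)
  30P = O

ord(P) = 30


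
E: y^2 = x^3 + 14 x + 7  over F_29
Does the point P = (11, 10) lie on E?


Check whether y^2 = x^3 + 14 x + 7 (mod 29) for (x, y) = (11, 10).
LHS: y^2 = 10^2 mod 29 = 13
RHS: x^3 + 14 x + 7 = 11^3 + 14*11 + 7 mod 29 = 13
LHS = RHS

Yes, on the curve


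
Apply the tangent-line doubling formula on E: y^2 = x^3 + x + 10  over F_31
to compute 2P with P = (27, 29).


Doubling: s = (3 x1^2 + a) / (2 y1)
s = (3*27^2 + 1) / (2*29) mod 31 = 11
x3 = s^2 - 2 x1 mod 31 = 11^2 - 2*27 = 5
y3 = s (x1 - x3) - y1 mod 31 = 11 * (27 - 5) - 29 = 27

2P = (5, 27)


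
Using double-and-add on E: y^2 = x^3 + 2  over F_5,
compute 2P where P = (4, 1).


k = 2 = 10_2 (binary, LSB first: 01)
Double-and-add from P = (4, 1):
  bit 0 = 0: acc unchanged = O
  bit 1 = 1: acc = O + (3, 3) = (3, 3)

2P = (3, 3)


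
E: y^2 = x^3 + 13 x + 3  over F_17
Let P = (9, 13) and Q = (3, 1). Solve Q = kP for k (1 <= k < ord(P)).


Enumerate multiples of P until we hit Q = (3, 1):
  1P = (9, 13)
  2P = (3, 16)
  3P = (1, 0)
  4P = (3, 1)
Match found at i = 4.

k = 4


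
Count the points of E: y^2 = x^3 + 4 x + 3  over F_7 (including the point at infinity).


For each x in F_7, count y with y^2 = x^3 + 4 x + 3 mod 7:
  x = 1: RHS = 1, y in [1, 6]  -> 2 point(s)
  x = 3: RHS = 0, y in [0]  -> 1 point(s)
  x = 5: RHS = 1, y in [1, 6]  -> 2 point(s)
Affine points: 5. Add the point at infinity: total = 6.

#E(F_7) = 6


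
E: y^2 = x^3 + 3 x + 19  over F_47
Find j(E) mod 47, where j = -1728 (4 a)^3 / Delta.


Delta = -16(4 a^3 + 27 b^2) mod 47 = 5
-1728 * (4 a)^3 = -1728 * (4*3)^3 mod 47 = 20
j = 20 * 5^(-1) mod 47 = 4

j = 4 (mod 47)


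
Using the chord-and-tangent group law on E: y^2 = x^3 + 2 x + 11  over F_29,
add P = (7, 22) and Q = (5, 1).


P != Q, so use the chord formula.
s = (y2 - y1) / (x2 - x1) = (8) / (27) mod 29 = 25
x3 = s^2 - x1 - x2 mod 29 = 25^2 - 7 - 5 = 4
y3 = s (x1 - x3) - y1 mod 29 = 25 * (7 - 4) - 22 = 24

P + Q = (4, 24)


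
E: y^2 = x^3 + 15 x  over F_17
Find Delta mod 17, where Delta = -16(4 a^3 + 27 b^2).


4 a^3 + 27 b^2 = 4*15^3 + 27*0^2 = 13500 + 0 = 13500
Delta = -16 * (13500) = -216000
Delta mod 17 = 2

Delta = 2 (mod 17)


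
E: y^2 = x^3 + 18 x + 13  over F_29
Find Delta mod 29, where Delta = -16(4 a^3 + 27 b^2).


4 a^3 + 27 b^2 = 4*18^3 + 27*13^2 = 23328 + 4563 = 27891
Delta = -16 * (27891) = -446256
Delta mod 29 = 25

Delta = 25 (mod 29)


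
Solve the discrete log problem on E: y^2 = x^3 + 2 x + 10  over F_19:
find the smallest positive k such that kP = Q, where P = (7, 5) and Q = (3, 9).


Enumerate multiples of P until we hit Q = (3, 9):
  1P = (7, 5)
  2P = (3, 9)
Match found at i = 2.

k = 2
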